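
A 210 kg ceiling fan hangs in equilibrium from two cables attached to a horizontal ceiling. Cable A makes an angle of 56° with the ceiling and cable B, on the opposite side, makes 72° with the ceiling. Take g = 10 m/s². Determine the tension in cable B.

T_B ≈ 1490 N

Weight W = 210 × 10 = 2100 N acts straight down.
Horizontal: T_A cos 56° = T_B cos 72°  →  T_A = 0.5526 T_B.
Vertical: T_A sin 56° + T_B sin 72° = 2100.
Substituting the horizontal relation into the vertical equation gives 1.409 T_B = 2100, so T_B = 1490 N.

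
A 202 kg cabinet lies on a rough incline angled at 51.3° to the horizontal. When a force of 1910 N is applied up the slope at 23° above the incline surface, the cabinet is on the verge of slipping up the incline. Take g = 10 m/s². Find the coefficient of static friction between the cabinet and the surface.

On the verge of sliding up the incline, friction is at its maximum μN and acts down the slope.
Perpendicular to incline: N = W cos 51.3° − P sin 23° = 1263 − 746.3 = 516.7 N.
Along incline: P cos 23° − μN = W sin 51.3° → μ = −(W sin 51.3° − P cos 23°) / N = 0.3516.

μ ≈ 0.352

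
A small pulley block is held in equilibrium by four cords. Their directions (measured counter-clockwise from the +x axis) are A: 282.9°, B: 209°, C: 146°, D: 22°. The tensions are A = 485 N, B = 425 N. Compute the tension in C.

Resolve: ΣF_x = 485 cos 282.9° + 425 cos 209° + T_C cos 146° + T_D cos 22° = 0.
        ΣF_y = 485 sin 282.9° + 425 sin 209° + T_C sin 146° + T_D sin 22° = 0.
The known terms sum to (-263.4, -678.8) N, so -0.8290 T_C + 0.9272 T_D = 263.4 and 0.5592 T_C + 0.3746 T_D = 678.8.
Solving simultaneously: T_C = 640.1 N, T_D = 856.5 N.

T_C ≈ 640 N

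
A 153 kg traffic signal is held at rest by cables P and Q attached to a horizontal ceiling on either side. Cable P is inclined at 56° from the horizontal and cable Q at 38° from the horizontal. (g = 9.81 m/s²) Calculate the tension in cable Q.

T_Q ≈ 841 N

Weight W = 153 × 9.81 = 1501 N acts straight down.
Horizontal: T_P cos 56° = T_Q cos 38°  →  T_P = 1.409 T_Q.
Vertical: T_P sin 56° + T_Q sin 38° = 1501.
Substituting the horizontal relation into the vertical equation gives 1.784 T_Q = 1501, so T_Q = 841.4 N.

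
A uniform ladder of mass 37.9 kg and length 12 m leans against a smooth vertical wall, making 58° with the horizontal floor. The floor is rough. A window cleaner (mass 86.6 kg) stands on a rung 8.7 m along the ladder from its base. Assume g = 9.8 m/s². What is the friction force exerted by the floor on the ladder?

Torques about the foot: N_wall · 12 sin 58° = 37.9×9.8×6 cos 58° + 86.6×9.8×8.7 cos 58° → N_wall = 500.52 N.
ΣF_x = 0: f_floor = N_wall = 500.52 N.

f ≈ 501 N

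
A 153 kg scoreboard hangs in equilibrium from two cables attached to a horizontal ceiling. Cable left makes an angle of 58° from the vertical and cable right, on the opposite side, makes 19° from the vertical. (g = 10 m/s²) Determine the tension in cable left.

Angles from the horizontal: cable left is 90° − 58° = 32°, cable right is 90° − 19° = 71°.
Weight W = 153 × 10 = 1530 N acts straight down.
Horizontal: T_left cos 32° = T_right cos 71°  →  T_right = 2.605 T_left.
Vertical: T_left sin 32° + T_right sin 71° = 1530.
Substituting the horizontal relation into the vertical equation gives 2.993 T_left = 1530, so T_left = 511.2 N.

T_left ≈ 511 N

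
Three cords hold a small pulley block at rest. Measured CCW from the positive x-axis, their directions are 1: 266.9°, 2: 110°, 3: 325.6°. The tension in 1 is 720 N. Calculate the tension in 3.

Resolve: ΣF_x = 720 cos 266.9° + T_2 cos 110° + T_3 cos 325.6° = 0.
        ΣF_y = 720 sin 266.9° + T_2 sin 110° + T_3 sin 325.6° = 0.
The known terms sum to (-38.94, -718.9) N, so -0.3420 T_2 + 0.8251 T_3 = 38.94 and 0.9397 T_2 − 0.5650 T_3 = 718.9.
Solving simultaneously: T_2 = 1057 N, T_3 = 485.3 N.

T_3 ≈ 485 N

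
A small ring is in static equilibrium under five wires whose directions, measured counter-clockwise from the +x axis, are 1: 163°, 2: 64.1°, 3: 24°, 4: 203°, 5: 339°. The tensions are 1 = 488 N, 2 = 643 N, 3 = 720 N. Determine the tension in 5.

T_5 ≈ 1080 N

Resolve: ΣF_x = 488 cos 163° + 643 cos 64.1° + 720 cos 24° + T_4 cos 203° + T_5 cos 339° = 0.
        ΣF_y = 488 sin 163° + 643 sin 64.1° + 720 sin 24° + T_4 sin 203° + T_5 sin 339° = 0.
The known terms sum to (471.9, 1014) N, so -0.9205 T_4 + 0.9336 T_5 = -471.9 and -0.3907 T_4 − 0.3584 T_5 = -1014.
Solving simultaneously: T_4 = 1606 N, T_5 = 1078 N.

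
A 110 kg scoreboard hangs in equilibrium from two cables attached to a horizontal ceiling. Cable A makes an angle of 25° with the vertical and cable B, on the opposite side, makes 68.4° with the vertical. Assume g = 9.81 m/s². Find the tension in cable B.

Angles from the horizontal: cable A is 90° − 25° = 65°, cable B is 90° − 68.4° = 21.6°.
Weight W = 110 × 9.81 = 1079 N acts straight down.
Horizontal: T_A cos 65° = T_B cos 21.6°  →  T_A = 2.2 T_B.
Vertical: T_A sin 65° + T_B sin 21.6° = 1079.
Substituting the horizontal relation into the vertical equation gives 2.362 T_B = 1079, so T_B = 456.9 N.

T_B ≈ 457 N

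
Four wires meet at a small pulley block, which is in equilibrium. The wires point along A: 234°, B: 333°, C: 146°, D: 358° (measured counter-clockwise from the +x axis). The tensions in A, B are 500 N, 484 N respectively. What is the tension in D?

T_D ≈ 832 N

Resolve: ΣF_x = 500 cos 234° + 484 cos 333° + T_C cos 146° + T_D cos 358° = 0.
        ΣF_y = 500 sin 234° + 484 sin 333° + T_C sin 146° + T_D sin 358° = 0.
The known terms sum to (137.4, -624.2) N, so -0.8290 T_C + 0.9994 T_D = -137.4 and 0.5592 T_C − 0.0349 T_D = 624.2.
Solving simultaneously: T_C = 1168 N, T_D = 831.7 N.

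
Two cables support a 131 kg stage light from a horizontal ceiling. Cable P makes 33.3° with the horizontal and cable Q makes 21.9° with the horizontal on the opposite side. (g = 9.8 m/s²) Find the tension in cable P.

Weight W = 131 × 9.8 = 1284 N acts straight down.
Horizontal: T_P cos 33.3° = T_Q cos 21.9°  →  T_Q = 0.9008 T_P.
Vertical: T_P sin 33.3° + T_Q sin 21.9° = 1284.
Substituting the horizontal relation into the vertical equation gives 0.885 T_P = 1284, so T_P = 1451 N.

T_P ≈ 1450 N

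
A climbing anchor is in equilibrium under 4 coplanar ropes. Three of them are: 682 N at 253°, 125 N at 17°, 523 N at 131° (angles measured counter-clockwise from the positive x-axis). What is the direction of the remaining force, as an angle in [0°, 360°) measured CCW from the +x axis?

θ ≈ 27.6°

Sum the known components: ΣF_x = -423 N, ΣF_y = -220.9 N.
For equilibrium the remaining force must supply (−ΣF_x, −ΣF_y) = (423, 220.9) N.
Magnitude = √((423)² + (220.9)²) = 477.2 N; direction = atan2(220.9, 423) = 27.6°.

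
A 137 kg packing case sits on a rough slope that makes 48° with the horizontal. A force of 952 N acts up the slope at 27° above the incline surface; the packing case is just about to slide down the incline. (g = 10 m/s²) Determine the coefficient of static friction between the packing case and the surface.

On the verge of sliding down the incline, friction is at its maximum μN and acts up the slope.
Perpendicular to incline: N = W cos 48° − P sin 27° = 916.7 − 432.2 = 484.5 N.
Along incline: P cos 27° + μN = W sin 48° → μ = (W sin 48° − P cos 27°) / N = 0.3506.

μ ≈ 0.351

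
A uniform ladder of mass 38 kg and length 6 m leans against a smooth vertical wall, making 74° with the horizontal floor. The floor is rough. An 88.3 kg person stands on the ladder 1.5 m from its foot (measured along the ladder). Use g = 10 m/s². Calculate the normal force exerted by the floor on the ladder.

ΣF_y = 0: N_floor = 38×10 + 88.3×10 = 1263 N.

N_floor ≈ 1260 N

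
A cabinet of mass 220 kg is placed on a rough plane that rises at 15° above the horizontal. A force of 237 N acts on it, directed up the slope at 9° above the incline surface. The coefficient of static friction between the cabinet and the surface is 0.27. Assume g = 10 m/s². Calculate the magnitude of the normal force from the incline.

Axes along / perpendicular to the incline. W sin 15° = 569.4 N down-slope; W cos 15° = 2125 N into the surface.
Perpendicular: N = W cos 15° − P sin 9° = 2125 − 37.07 = 2088 N.
Along incline: P cos 9° + f = W sin 15° (friction acts up-slope) → f = 569.4 − 234.1 = 335.3 N.
|f| = 335.3 N ≤ μN = 563.7 N, so the cabinet is indeed static.

N ≈ 2090 N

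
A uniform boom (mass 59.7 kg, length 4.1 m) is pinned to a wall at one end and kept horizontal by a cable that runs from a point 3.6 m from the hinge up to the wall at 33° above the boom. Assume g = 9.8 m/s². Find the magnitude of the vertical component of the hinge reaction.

Take torques about the hinge: T sin 33° · 3.6 = 59.7×9.8×2.05 = 1199.4 N·m.
So T = 1199.4 / (0.5446 × 3.6) = 611.71 N.
ΣF_y = 0: H_y = (59.7×9.8) − T sin 33° = 585.06 − 333.16 = 251.9 N.

|H_y| ≈ 252 N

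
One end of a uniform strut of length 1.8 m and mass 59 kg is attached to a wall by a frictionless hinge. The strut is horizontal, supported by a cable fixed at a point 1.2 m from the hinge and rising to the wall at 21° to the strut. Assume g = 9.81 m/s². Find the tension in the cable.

Take torques about the hinge: T sin 21° · 1.2 = 59×9.81×0.9 = 520.91 N·m.
So T = 520.91 / (0.3584 × 1.2) = 1211.3 N.

T ≈ 1210 N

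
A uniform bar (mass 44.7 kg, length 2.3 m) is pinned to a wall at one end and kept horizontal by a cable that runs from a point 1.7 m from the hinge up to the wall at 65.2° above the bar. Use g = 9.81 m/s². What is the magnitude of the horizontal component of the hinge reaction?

H_x ≈ 137 N

Take torques about the hinge: T sin 65.2° · 1.7 = 44.7×9.81×1.15 = 504.28 N·m.
So T = 504.28 / (0.9078 × 1.7) = 326.77 N.
ΣF_x = 0: H_x = T cos 65.2° = 137.07 N.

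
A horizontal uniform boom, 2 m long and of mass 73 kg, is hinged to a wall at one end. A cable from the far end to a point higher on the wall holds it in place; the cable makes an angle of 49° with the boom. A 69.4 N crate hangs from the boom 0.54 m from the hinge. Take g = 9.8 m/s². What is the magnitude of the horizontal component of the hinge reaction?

H_x ≈ 327 N

Take torques about the hinge: T sin 49° · 2 = 73×9.8×1 + 69.4×0.54 = 752.88 N·m.
So T = 752.88 / (0.7547 × 2) = 498.79 N.
ΣF_x = 0: H_x = T cos 49° = 327.23 N.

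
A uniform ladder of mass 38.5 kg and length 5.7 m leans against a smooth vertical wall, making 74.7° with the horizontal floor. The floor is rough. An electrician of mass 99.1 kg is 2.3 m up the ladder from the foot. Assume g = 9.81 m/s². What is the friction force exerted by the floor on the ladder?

Torques about the foot: N_wall · 5.7 sin 74.7° = 38.5×9.81×2.85 cos 74.7° + 99.1×9.81×2.3 cos 74.7° → N_wall = 158.98 N.
ΣF_x = 0: f_floor = N_wall = 158.98 N.

f ≈ 159 N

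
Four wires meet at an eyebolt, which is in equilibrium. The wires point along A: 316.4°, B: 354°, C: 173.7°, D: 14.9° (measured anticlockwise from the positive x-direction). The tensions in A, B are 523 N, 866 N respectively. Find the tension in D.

T_D ≈ 864 N

Resolve: ΣF_x = 523 cos 316.4° + 866 cos 354° + T_C cos 173.7° + T_D cos 14.9° = 0.
        ΣF_y = 523 sin 316.4° + 866 sin 354° + T_C sin 173.7° + T_D sin 14.9° = 0.
The known terms sum to (1240, -451.2) N, so -0.9940 T_C + 0.9664 T_D = -1240 and 0.1097 T_C + 0.2571 T_D = 451.2.
Solving simultaneously: T_C = 2087 N, T_D = 863.9 N.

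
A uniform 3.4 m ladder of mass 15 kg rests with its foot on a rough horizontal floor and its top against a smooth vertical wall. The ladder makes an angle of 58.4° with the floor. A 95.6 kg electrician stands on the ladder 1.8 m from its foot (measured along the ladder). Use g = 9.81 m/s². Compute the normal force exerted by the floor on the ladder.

ΣF_y = 0: N_floor = 15×9.81 + 95.6×9.81 = 1085 N.

N_floor ≈ 1080 N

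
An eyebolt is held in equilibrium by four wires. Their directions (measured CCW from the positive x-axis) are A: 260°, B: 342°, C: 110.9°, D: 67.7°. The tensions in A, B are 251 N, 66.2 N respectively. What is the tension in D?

T_D ≈ 113 N

Resolve: ΣF_x = 251 cos 260° + 66.2 cos 342° + T_C cos 110.9° + T_D cos 67.7° = 0.
        ΣF_y = 251 sin 260° + 66.2 sin 342° + T_C sin 110.9° + T_D sin 67.7° = 0.
The known terms sum to (19.37, -267.6) N, so -0.3567 T_C + 0.3795 T_D = -19.37 and 0.9342 T_C + 0.9252 T_D = 267.6.
Solving simultaneously: T_C = 174.5 N, T_D = 113 N.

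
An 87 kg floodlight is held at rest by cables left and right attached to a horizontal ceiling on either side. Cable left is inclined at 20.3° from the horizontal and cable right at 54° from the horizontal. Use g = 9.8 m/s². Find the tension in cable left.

T_left ≈ 521 N

Weight W = 87 × 9.8 = 852.6 N acts straight down.
Horizontal: T_left cos 20.3° = T_right cos 54°  →  T_right = 1.596 T_left.
Vertical: T_left sin 20.3° + T_right sin 54° = 852.6.
Substituting the horizontal relation into the vertical equation gives 1.638 T_left = 852.6, so T_left = 520.6 N.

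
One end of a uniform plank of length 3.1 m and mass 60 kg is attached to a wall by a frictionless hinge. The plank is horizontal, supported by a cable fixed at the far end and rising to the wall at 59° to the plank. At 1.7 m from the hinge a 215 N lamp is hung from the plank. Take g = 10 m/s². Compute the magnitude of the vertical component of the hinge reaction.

|H_y| ≈ 397 N

Take torques about the hinge: T sin 59° · 3.1 = 60×10×1.55 + 215×1.7 = 1295.5 N·m.
So T = 1295.5 / (0.8572 × 3.1) = 487.54 N.
ΣF_y = 0: H_y = (60×10 + 215) − T sin 59° = 815 − 417.9 = 397.1 N.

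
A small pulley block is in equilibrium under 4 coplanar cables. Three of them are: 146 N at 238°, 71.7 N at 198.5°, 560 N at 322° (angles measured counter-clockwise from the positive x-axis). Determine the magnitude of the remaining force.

F ≈ 574 N

Sum the known components: ΣF_x = 295.9 N, ΣF_y = -491.3 N.
For equilibrium the remaining force must supply (−ΣF_x, −ΣF_y) = (-295.9, 491.3) N.
Magnitude = √((-295.9)² + (491.3)²) = 573.6 N; direction = atan2(491.3, -295.9) = 121.1°.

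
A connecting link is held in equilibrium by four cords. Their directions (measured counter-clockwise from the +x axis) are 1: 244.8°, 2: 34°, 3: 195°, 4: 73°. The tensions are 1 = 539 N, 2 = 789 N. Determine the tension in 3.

Resolve: ΣF_x = 539 cos 244.8° + 789 cos 34° + T_3 cos 195° + T_4 cos 73° = 0.
        ΣF_y = 539 sin 244.8° + 789 sin 34° + T_3 sin 195° + T_4 sin 73° = 0.
The known terms sum to (424.6, -46.5) N, so -0.9659 T_3 + 0.2924 T_4 = -424.6 and -0.2588 T_3 + 0.9563 T_4 = 46.5.
Solving simultaneously: T_3 = 494.9 N, T_4 = 182.6 N.

T_3 ≈ 495 N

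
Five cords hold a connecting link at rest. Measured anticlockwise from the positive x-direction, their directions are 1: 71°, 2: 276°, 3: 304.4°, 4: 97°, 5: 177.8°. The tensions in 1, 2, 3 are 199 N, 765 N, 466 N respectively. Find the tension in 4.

Resolve: ΣF_x = 199 cos 71° + 765 cos 276° + 466 cos 304.4° + T_4 cos 97° + T_5 cos 177.8° = 0.
        ΣF_y = 199 sin 71° + 765 sin 276° + 466 sin 304.4° + T_4 sin 97° + T_5 sin 177.8° = 0.
The known terms sum to (408, -957.2) N, so -0.1219 T_4 − 0.9993 T_5 = -408 and 0.9925 T_4 + 0.0384 T_5 = 957.2.
Solving simultaneously: T_4 = 953 N, T_5 = 292.1 N.

T_4 ≈ 953 N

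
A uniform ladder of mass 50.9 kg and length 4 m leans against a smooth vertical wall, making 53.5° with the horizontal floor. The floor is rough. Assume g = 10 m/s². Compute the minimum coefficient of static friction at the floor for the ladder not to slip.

ΣF_y = 0: N_floor = 50.9×10 = 509 N.
Torques about the foot: N_wall · 4 sin 53.5° = 50.9×10×2 cos 53.5° → N_wall = 188.32 N.
ΣF_x = 0: f_floor = N_wall = 188.32 N.
μ_min = f_floor / N_floor = 188.32 / 509 = 0.37.

μ_min ≈ 0.370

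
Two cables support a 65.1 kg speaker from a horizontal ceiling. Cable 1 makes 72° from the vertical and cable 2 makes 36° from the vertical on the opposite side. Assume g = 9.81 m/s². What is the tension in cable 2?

T_2 ≈ 639 N

Angles from the horizontal: cable 1 is 90° − 72° = 18°, cable 2 is 90° − 36° = 54°.
Weight W = 65.1 × 9.81 = 638.6 N acts straight down.
Horizontal: T_1 cos 18° = T_2 cos 54°  →  T_1 = 0.618 T_2.
Vertical: T_1 sin 18° + T_2 sin 54° = 638.6.
Substituting the horizontal relation into the vertical equation gives 1 T_2 = 638.6, so T_2 = 638.6 N.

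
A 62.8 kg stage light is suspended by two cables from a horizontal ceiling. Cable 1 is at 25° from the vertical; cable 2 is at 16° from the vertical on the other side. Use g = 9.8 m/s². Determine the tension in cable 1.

T_1 ≈ 259 N

Angles from the horizontal: cable 1 is 90° − 25° = 65°, cable 2 is 90° − 16° = 74°.
Weight W = 62.8 × 9.8 = 615.4 N acts straight down.
Horizontal: T_1 cos 65° = T_2 cos 74°  →  T_2 = 1.533 T_1.
Vertical: T_1 sin 65° + T_2 sin 74° = 615.4.
Substituting the horizontal relation into the vertical equation gives 2.38 T_1 = 615.4, so T_1 = 258.6 N.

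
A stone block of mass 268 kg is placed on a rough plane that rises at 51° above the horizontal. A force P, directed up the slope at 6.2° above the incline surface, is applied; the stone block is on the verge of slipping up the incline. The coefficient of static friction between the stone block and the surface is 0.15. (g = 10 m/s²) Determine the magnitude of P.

On the verge of sliding up the incline, friction equals μN and acts down the slope.
Perpendicular: N + P sin 6.2° = W cos 51° = 1687 N.
Along incline: P cos 6.2° = W sin 51° + μN  with W sin 51° = 2083 N.
Solving the pair for P and N: P = 2312 N, N = 1437 N (and f = μN = 215.5 N).

P ≈ 2310 N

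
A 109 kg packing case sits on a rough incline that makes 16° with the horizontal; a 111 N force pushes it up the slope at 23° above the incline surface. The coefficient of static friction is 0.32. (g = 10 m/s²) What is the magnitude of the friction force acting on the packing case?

f ≈ 198 N

Axes along / perpendicular to the incline. W sin 16° = 300.4 N down-slope; W cos 16° = 1048 N into the surface.
Perpendicular: N = W cos 16° − P sin 23° = 1048 − 43.37 = 1004 N.
Along incline: P cos 23° + f = W sin 16° (friction acts up-slope) → f = 300.4 − 102.2 = 198.3 N.
|f| = 198.3 N ≤ μN = 321.4 N, so the packing case is indeed static.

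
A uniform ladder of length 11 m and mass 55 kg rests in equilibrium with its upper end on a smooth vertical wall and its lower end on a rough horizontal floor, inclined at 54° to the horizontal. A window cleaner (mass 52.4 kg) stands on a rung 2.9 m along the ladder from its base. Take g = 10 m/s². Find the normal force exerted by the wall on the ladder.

Torques about the foot: N_wall · 11 sin 54° = 55×10×5.5 cos 54° + 52.4×10×2.9 cos 54° → N_wall = 300.17 N.

N_wall ≈ 300 N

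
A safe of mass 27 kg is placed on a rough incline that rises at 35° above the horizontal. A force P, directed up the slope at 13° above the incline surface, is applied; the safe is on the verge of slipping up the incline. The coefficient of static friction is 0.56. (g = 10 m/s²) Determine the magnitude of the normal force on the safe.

On the verge of sliding up the incline, friction equals μN and acts down the slope.
Perpendicular: N + P sin 13° = W cos 35° = 221.2 N.
Along incline: P cos 13° = W sin 35° + μN  with W sin 35° = 154.9 N.
Solving the pair for P and N: P = 253.3 N, N = 164.2 N (and f = μN = 91.95 N).

N ≈ 164 N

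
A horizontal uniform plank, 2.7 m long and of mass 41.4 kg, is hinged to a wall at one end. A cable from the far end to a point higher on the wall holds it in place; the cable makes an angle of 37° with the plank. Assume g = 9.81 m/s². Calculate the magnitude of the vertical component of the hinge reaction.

Take torques about the hinge: T sin 37° · 2.7 = 41.4×9.81×1.35 = 548.28 N·m.
So T = 548.28 / (0.6018 × 2.7) = 337.42 N.
ΣF_y = 0: H_y = (41.4×9.81) − T sin 37° = 406.13 − 203.07 = 203.07 N.

|H_y| ≈ 203 N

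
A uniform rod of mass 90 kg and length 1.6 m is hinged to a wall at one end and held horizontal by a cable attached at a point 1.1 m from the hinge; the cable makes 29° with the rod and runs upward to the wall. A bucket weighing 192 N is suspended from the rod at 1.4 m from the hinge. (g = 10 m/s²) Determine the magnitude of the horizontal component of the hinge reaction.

Take torques about the hinge: T sin 29° · 1.1 = 90×10×0.8 + 192×1.4 = 988.8 N·m.
So T = 988.8 / (0.4848 × 1.1) = 1854.1 N.
ΣF_x = 0: H_x = T cos 29° = 1621.7 N.

H_x ≈ 1620 N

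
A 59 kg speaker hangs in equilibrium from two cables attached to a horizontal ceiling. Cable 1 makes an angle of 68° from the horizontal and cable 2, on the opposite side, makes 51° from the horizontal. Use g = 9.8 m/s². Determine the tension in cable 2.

Weight W = 59 × 9.8 = 578.2 N acts straight down.
Horizontal: T_1 cos 68° = T_2 cos 51°  →  T_1 = 1.68 T_2.
Vertical: T_1 sin 68° + T_2 sin 51° = 578.2.
Substituting the horizontal relation into the vertical equation gives 2.335 T_2 = 578.2, so T_2 = 247.6 N.

T_2 ≈ 248 N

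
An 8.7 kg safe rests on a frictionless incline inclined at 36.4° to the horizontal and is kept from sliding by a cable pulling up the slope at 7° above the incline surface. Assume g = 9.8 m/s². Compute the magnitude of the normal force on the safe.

N ≈ 62.4 N

Take axes along and perpendicular to the incline. Weight components: W sin 36.4° = 50.59 N down-slope, W cos 36.4° = 68.63 N into the surface.
Along incline: T cos 7° = W sin 36.4° → T = 50.97 N.
Perpendicular: N = W cos 36.4° − T sin 7° = 62.41 N.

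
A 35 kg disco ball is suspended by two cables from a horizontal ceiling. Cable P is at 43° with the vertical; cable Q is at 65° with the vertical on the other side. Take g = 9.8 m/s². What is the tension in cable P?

T_P ≈ 327 N

Angles from the horizontal: cable P is 90° − 43° = 47°, cable Q is 90° − 65° = 25°.
Weight W = 35 × 9.8 = 343 N acts straight down.
Horizontal: T_P cos 47° = T_Q cos 25°  →  T_Q = 0.7525 T_P.
Vertical: T_P sin 47° + T_Q sin 25° = 343.
Substituting the horizontal relation into the vertical equation gives 1.049 T_P = 343, so T_P = 326.9 N.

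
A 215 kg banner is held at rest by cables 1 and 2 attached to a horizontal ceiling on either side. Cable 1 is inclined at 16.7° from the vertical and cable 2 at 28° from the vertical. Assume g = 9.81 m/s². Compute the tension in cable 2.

Angles from the horizontal: cable 1 is 90° − 16.7° = 73.3°, cable 2 is 90° − 28° = 62°.
Weight W = 215 × 9.81 = 2109 N acts straight down.
Horizontal: T_1 cos 73.3° = T_2 cos 62°  →  T_1 = 1.634 T_2.
Vertical: T_1 sin 73.3° + T_2 sin 62° = 2109.
Substituting the horizontal relation into the vertical equation gives 2.448 T_2 = 2109, so T_2 = 861.7 N.

T_2 ≈ 862 N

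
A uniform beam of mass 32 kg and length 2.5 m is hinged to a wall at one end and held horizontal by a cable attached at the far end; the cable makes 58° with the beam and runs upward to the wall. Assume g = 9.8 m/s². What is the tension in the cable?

Take torques about the hinge: T sin 58° · 2.5 = 32×9.8×1.25 = 392 N·m.
So T = 392 / (0.8480 × 2.5) = 184.9 N.

T ≈ 185 N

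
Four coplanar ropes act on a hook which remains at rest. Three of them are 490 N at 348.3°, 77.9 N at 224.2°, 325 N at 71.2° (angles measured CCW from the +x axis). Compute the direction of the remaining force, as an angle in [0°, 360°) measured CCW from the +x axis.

Sum the known components: ΣF_x = 528.7 N, ΣF_y = 154 N.
For equilibrium the remaining force must supply (−ΣF_x, −ΣF_y) = (-528.7, -154) N.
Magnitude = √((-528.7)² + (-154)²) = 550.7 N; direction = atan2(-154, -528.7) = 196.2°.

θ ≈ 196°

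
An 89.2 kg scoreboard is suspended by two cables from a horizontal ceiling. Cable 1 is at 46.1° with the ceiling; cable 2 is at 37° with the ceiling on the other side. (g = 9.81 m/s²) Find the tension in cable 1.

T_1 ≈ 704 N

Weight W = 89.2 × 9.81 = 875.1 N acts straight down.
Horizontal: T_1 cos 46.1° = T_2 cos 37°  →  T_2 = 0.8682 T_1.
Vertical: T_1 sin 46.1° + T_2 sin 37° = 875.1.
Substituting the horizontal relation into the vertical equation gives 1.243 T_1 = 875.1, so T_1 = 703.9 N.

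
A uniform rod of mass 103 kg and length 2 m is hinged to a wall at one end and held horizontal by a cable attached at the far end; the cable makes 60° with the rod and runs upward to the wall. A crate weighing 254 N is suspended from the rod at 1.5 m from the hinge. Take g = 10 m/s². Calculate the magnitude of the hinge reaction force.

|H| ≈ 708 N

Take torques about the hinge: T sin 60° · 2 = 103×10×1 + 254×1.5 = 1411 N·m.
So T = 1411 / (0.8660 × 2) = 814.64 N.
ΣF_x = 0: H_x = T cos 60° = 407.32 N.
ΣF_y = 0: H_y = (103×10 + 254) − T sin 60° = 1284 − 705.5 = 578.5 N.
|H| = √(H_x² + H_y²) = √((407.32)² + (578.5)²) = 707.51 N.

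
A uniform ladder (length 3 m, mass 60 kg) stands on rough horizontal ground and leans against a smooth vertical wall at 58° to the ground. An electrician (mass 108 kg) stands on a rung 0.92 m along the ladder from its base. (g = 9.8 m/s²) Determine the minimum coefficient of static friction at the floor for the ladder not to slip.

ΣF_y = 0: N_floor = 60×9.8 + 108×9.8 = 1646.4 N.
Torques about the foot: N_wall · 3 sin 58° = 60×9.8×1.5 cos 58° + 108×9.8×0.92 cos 58° → N_wall = 386.53 N.
ΣF_x = 0: f_floor = N_wall = 386.53 N.
μ_min = f_floor / N_floor = 386.53 / 1646.4 = 0.2348.

μ_min ≈ 0.235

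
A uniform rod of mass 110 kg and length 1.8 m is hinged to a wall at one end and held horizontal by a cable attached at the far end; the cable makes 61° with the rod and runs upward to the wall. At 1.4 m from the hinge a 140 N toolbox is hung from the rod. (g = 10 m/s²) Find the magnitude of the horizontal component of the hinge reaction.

H_x ≈ 365 N

Take torques about the hinge: T sin 61° · 1.8 = 110×10×0.9 + 140×1.4 = 1186 N·m.
So T = 1186 / (0.8746 × 1.8) = 753.34 N.
ΣF_x = 0: H_x = T cos 61° = 365.23 N.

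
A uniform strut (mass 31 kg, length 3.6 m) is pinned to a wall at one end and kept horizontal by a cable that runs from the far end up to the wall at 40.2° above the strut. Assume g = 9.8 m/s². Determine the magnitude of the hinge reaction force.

|H| ≈ 235 N

Take torques about the hinge: T sin 40.2° · 3.6 = 31×9.8×1.8 = 546.84 N·m.
So T = 546.84 / (0.6455 × 3.6) = 235.34 N.
ΣF_x = 0: H_x = T cos 40.2° = 179.75 N.
ΣF_y = 0: H_y = (31×9.8) − T sin 40.2° = 303.8 − 151.9 = 151.9 N.
|H| = √(H_x² + H_y²) = √((179.75)² + (151.9)²) = 235.34 N.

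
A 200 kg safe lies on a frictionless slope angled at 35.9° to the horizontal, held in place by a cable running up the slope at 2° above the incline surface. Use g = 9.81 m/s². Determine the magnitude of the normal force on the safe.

Take axes along and perpendicular to the incline. Weight components: W sin 35.9° = 1150 N down-slope, W cos 35.9° = 1589 N into the surface.
Along incline: T cos 2° = W sin 35.9° → T = 1151 N.
Perpendicular: N = W cos 35.9° − T sin 2° = 1549 N.

N ≈ 1550 N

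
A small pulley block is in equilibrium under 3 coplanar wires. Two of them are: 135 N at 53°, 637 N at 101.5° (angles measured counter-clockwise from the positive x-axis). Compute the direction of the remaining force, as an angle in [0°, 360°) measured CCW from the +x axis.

θ ≈ 274°

Sum the known components: ΣF_x = -45.75 N, ΣF_y = 732 N.
For equilibrium the remaining force must supply (−ΣF_x, −ΣF_y) = (45.75, -732) N.
Magnitude = √((45.75)² + (-732)²) = 733.5 N; direction = atan2(-732, 45.75) = 273.6°.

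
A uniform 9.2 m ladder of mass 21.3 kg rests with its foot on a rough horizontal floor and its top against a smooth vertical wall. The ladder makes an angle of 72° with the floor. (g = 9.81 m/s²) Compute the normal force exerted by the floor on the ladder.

N_floor ≈ 209 N

ΣF_y = 0: N_floor = 21.3×9.81 = 208.95 N.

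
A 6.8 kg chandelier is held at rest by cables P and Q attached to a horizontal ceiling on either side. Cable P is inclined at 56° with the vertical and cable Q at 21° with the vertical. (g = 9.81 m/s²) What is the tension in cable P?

T_P ≈ 24.5 N

Angles from the horizontal: cable P is 90° − 56° = 34°, cable Q is 90° − 21° = 69°.
Weight W = 6.8 × 9.81 = 66.71 N acts straight down.
Horizontal: T_P cos 34° = T_Q cos 69°  →  T_Q = 2.313 T_P.
Vertical: T_P sin 34° + T_Q sin 69° = 66.71.
Substituting the horizontal relation into the vertical equation gives 2.719 T_P = 66.71, so T_P = 24.53 N.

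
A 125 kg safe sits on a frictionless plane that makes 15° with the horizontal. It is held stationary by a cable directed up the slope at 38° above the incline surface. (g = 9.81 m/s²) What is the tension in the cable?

Take axes along and perpendicular to the incline. Weight components: W sin 15° = 317.4 N down-slope, W cos 15° = 1184 N into the surface.
Along incline: T cos 38° = W sin 15° → T = 402.8 N.
Perpendicular: N = W cos 15° − T sin 38° = 936.5 N.

T ≈ 403 N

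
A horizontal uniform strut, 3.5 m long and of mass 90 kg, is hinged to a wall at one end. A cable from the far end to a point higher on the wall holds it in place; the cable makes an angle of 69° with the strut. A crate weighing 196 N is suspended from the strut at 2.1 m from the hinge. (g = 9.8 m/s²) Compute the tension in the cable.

Take torques about the hinge: T sin 69° · 3.5 = 90×9.8×1.75 + 196×2.1 = 1955.1 N·m.
So T = 1955.1 / (0.9336 × 3.5) = 598.34 N.

T ≈ 598 N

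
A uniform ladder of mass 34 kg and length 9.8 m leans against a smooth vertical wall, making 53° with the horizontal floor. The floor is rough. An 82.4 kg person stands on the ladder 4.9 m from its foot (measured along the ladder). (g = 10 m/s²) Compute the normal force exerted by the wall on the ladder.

Torques about the foot: N_wall · 9.8 sin 53° = 34×10×4.9 cos 53° + 82.4×10×4.9 cos 53° → N_wall = 438.57 N.

N_wall ≈ 439 N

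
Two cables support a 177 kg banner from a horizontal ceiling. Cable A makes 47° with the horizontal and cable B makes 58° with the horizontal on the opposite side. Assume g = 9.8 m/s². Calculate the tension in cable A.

Weight W = 177 × 9.8 = 1735 N acts straight down.
Horizontal: T_A cos 47° = T_B cos 58°  →  T_B = 1.287 T_A.
Vertical: T_A sin 47° + T_B sin 58° = 1735.
Substituting the horizontal relation into the vertical equation gives 1.823 T_A = 1735, so T_A = 951.6 N.

T_A ≈ 952 N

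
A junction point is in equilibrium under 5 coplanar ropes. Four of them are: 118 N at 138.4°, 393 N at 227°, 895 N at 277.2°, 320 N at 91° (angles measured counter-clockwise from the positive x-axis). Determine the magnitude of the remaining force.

F ≈ 816 N

Sum the known components: ΣF_x = -249.7 N, ΣF_y = -777.1 N.
For equilibrium the remaining force must supply (−ΣF_x, −ΣF_y) = (249.7, 777.1) N.
Magnitude = √((249.7)² + (777.1)²) = 816.2 N; direction = atan2(777.1, 249.7) = 72.2°.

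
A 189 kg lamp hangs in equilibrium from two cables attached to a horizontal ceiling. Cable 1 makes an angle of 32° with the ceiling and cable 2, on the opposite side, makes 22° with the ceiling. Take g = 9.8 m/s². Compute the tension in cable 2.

Weight W = 189 × 9.8 = 1852 N acts straight down.
Horizontal: T_1 cos 32° = T_2 cos 22°  →  T_1 = 1.093 T_2.
Vertical: T_1 sin 32° + T_2 sin 22° = 1852.
Substituting the horizontal relation into the vertical equation gives 0.954 T_2 = 1852, so T_2 = 1942 N.

T_2 ≈ 1940 N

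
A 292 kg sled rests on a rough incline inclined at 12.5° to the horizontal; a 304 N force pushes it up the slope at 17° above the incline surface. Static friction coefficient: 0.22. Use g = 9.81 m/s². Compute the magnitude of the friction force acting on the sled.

Axes along / perpendicular to the incline. W sin 12.5° = 620 N down-slope; W cos 12.5° = 2797 N into the surface.
Perpendicular: N = W cos 12.5° − P sin 17° = 2797 − 88.88 = 2708 N.
Along incline: P cos 17° + f = W sin 12.5° (friction acts up-slope) → f = 620 − 290.7 = 329.3 N.
|f| = 329.3 N ≤ μN = 595.7 N, so the sled is indeed static.

f ≈ 329 N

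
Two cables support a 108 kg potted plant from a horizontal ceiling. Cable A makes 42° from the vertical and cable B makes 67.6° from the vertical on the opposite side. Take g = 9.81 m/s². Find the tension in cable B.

T_B ≈ 753 N

Angles from the horizontal: cable A is 90° − 42° = 48°, cable B is 90° − 67.6° = 22.4°.
Weight W = 108 × 9.81 = 1059 N acts straight down.
Horizontal: T_A cos 48° = T_B cos 22.4°  →  T_A = 1.382 T_B.
Vertical: T_A sin 48° + T_B sin 22.4° = 1059.
Substituting the horizontal relation into the vertical equation gives 1.408 T_B = 1059, so T_B = 752.5 N.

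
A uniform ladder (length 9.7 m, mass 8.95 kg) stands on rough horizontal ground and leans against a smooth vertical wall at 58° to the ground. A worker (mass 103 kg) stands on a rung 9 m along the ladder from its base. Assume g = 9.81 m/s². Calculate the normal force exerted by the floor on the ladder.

N_floor ≈ 1100 N

ΣF_y = 0: N_floor = 8.95×9.81 + 103×9.81 = 1098.2 N.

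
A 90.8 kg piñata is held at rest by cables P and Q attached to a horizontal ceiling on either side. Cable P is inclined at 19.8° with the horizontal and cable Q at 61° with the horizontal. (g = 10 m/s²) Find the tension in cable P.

Weight W = 90.8 × 10 = 908 N acts straight down.
Horizontal: T_P cos 19.8° = T_Q cos 61°  →  T_Q = 1.941 T_P.
Vertical: T_P sin 19.8° + T_Q sin 61° = 908.
Substituting the horizontal relation into the vertical equation gives 2.036 T_P = 908, so T_P = 445.9 N.

T_P ≈ 446 N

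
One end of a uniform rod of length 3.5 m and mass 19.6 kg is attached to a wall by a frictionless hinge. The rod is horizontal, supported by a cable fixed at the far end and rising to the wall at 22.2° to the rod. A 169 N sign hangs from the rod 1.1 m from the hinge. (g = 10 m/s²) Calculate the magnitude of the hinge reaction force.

Take torques about the hinge: T sin 22.2° · 3.5 = 19.6×10×1.75 + 169×1.1 = 528.9 N·m.
So T = 528.9 / (0.3778 × 3.5) = 399.94 N.
ΣF_x = 0: H_x = T cos 22.2° = 370.29 N.
ΣF_y = 0: H_y = (19.6×10 + 169) − T sin 22.2° = 365 − 151.11 = 213.89 N.
|H| = √(H_x² + H_y²) = √((370.29)² + (213.89)²) = 427.63 N.

|H| ≈ 428 N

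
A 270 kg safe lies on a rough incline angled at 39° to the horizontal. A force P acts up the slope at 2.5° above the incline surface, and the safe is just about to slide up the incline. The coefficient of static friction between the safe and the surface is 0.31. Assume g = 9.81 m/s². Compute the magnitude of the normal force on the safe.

On the verge of sliding up the incline, friction equals μN and acts down the slope.
Perpendicular: N + P sin 2.5° = W cos 39° = 2058 N.
Along incline: P cos 2.5° = W sin 39° + μN  with W sin 39° = 1667 N.
Solving the pair for P and N: P = 2276 N, N = 1959 N (and f = μN = 607.3 N).

N ≈ 1960 N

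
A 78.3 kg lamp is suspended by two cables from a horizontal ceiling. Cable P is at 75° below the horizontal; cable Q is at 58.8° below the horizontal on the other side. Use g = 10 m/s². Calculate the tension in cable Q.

T_Q ≈ 281 N

Weight W = 78.3 × 10 = 783 N acts straight down.
Horizontal: T_P cos 75° = T_Q cos 58.8°  →  T_P = 2.002 T_Q.
Vertical: T_P sin 75° + T_Q sin 58.8° = 783.
Substituting the horizontal relation into the vertical equation gives 2.789 T_Q = 783, so T_Q = 280.8 N.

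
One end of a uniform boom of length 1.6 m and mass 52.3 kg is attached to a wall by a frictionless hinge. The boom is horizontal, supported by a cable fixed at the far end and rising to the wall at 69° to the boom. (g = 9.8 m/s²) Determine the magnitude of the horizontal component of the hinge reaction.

Take torques about the hinge: T sin 69° · 1.6 = 52.3×9.8×0.8 = 410.03 N·m.
So T = 410.03 / (0.9336 × 1.6) = 274.5 N.
ΣF_x = 0: H_x = T cos 69° = 98.373 N.

H_x ≈ 98.4 N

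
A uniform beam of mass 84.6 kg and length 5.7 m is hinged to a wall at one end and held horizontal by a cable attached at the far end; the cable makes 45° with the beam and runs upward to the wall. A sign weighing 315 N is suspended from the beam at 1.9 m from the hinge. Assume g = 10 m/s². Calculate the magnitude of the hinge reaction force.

Take torques about the hinge: T sin 45° · 5.7 = 84.6×10×2.85 + 315×1.9 = 3009.6 N·m.
So T = 3009.6 / (0.7071 × 5.7) = 746.7 N.
ΣF_x = 0: H_x = T cos 45° = 528 N.
ΣF_y = 0: H_y = (84.6×10 + 315) − T sin 45° = 1161 − 528 = 633 N.
|H| = √(H_x² + H_y²) = √((528)² + (633)²) = 824.3 N.

|H| ≈ 824 N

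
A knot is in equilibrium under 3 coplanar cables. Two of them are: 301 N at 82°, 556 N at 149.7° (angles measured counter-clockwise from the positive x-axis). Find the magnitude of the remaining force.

Sum the known components: ΣF_x = -438.2 N, ΣF_y = 578.6 N.
For equilibrium the remaining force must supply (−ΣF_x, −ΣF_y) = (438.2, -578.6) N.
Magnitude = √((438.2)² + (-578.6)²) = 725.8 N; direction = atan2(-578.6, 438.2) = 307.1°.

F ≈ 726 N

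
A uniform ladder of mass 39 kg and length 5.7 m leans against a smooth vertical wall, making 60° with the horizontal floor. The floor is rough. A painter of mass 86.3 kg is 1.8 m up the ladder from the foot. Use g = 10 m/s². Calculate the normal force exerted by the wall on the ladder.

Torques about the foot: N_wall · 5.7 sin 60° = 39×10×2.85 cos 60° + 86.3×10×1.8 cos 60° → N_wall = 269.93 N.

N_wall ≈ 270 N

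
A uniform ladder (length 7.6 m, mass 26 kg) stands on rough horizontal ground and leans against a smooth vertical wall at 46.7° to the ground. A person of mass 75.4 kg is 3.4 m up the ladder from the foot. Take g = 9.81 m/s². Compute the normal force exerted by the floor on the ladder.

N_floor ≈ 995 N

ΣF_y = 0: N_floor = 26×9.81 + 75.4×9.81 = 994.73 N.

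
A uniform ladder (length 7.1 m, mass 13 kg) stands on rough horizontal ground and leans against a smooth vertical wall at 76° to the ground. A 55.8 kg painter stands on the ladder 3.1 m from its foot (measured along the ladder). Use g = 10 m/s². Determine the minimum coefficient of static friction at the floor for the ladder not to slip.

ΣF_y = 0: N_floor = 13×10 + 55.8×10 = 688 N.
Torques about the foot: N_wall · 7.1 sin 76° = 13×10×3.55 cos 76° + 55.8×10×3.1 cos 76° → N_wall = 76.951 N.
ΣF_x = 0: f_floor = N_wall = 76.951 N.
μ_min = f_floor / N_floor = 76.951 / 688 = 0.1118.

μ_min ≈ 0.112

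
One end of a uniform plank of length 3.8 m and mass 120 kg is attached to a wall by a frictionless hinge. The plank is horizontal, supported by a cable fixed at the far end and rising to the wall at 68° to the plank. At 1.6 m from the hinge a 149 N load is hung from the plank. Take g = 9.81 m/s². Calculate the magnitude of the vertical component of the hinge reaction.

Take torques about the hinge: T sin 68° · 3.8 = 120×9.81×1.9 + 149×1.6 = 2475.1 N·m.
So T = 2475.1 / (0.9272 × 3.8) = 702.49 N.
ΣF_y = 0: H_y = (120×9.81 + 149) − T sin 68° = 1326.2 − 651.34 = 674.86 N.

|H_y| ≈ 675 N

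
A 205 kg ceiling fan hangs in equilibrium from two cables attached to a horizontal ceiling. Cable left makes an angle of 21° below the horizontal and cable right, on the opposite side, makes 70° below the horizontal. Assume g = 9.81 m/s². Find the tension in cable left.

T_left ≈ 688 N

Weight W = 205 × 9.81 = 2011 N acts straight down.
Horizontal: T_left cos 21° = T_right cos 70°  →  T_right = 2.73 T_left.
Vertical: T_left sin 21° + T_right sin 70° = 2011.
Substituting the horizontal relation into the vertical equation gives 2.923 T_left = 2011, so T_left = 687.9 N.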